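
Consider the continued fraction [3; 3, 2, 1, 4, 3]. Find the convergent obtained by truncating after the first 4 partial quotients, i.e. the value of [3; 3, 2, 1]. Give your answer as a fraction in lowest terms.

33/10

a_0 = 3: 3/1
a_1 = 3: 10/3
a_2 = 2: 23/7
a_3 = 1: 33/10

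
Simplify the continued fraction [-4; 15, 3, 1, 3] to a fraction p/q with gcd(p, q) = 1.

a_0 = -4: -4/1
a_1 = 15: -59/15
a_2 = 3: -181/46
a_3 = 1: -240/61
a_4 = 3: -901/229

-901/229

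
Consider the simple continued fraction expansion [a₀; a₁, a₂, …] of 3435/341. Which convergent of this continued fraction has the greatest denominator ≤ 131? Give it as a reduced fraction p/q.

a_0 = 10: 10/1  (≤ bound)
a_1 = 13: 131/13  (≤ bound)
a_2 = 1: 141/14  (≤ bound)
a_3 = 1: 272/27  (≤ bound)
a_4 = 1: 413/41  (≤ bound)
a_5 = 3: 1511/150  (> 131, stop)

413/41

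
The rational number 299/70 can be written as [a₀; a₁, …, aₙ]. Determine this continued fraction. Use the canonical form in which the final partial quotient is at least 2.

⌊299/70⌋ = 4, remainder 19
⌊70/19⌋ = 3, remainder 13
⌊19/13⌋ = 1, remainder 6
⌊13/6⌋ = 2, remainder 1
⌊6/1⌋ = 6, remainder 0

[4; 3, 1, 2, 6]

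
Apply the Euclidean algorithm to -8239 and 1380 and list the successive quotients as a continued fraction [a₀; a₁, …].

[-6; 33, 1, 1, 1, 13]

Apply division with remainder until the remainder is 0:
-8239 ÷ 1380 → quotient -6, remainder 41
1380 ÷ 41 → quotient 33, remainder 27
41 ÷ 27 → quotient 1, remainder 14
27 ÷ 14 → quotient 1, remainder 13
14 ÷ 13 → quotient 1, remainder 1
13 ÷ 1 → quotient 13, remainder 0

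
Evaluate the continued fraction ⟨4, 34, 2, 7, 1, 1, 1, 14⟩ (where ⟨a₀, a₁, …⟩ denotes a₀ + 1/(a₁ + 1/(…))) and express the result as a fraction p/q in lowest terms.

99714/24749

Start with 14.
1 + 1/(14/1) = 1 + 1/14 = 15/14
1 + 1/(15/14) = 1 + 14/15 = 29/15
1 + 1/(29/15) = 1 + 15/29 = 44/29
7 + 1/(44/29) = 7 + 29/44 = 337/44
2 + 1/(337/44) = 2 + 44/337 = 718/337
34 + 1/(718/337) = 34 + 337/718 = 24749/718
4 + 1/(24749/718) = 4 + 718/24749 = 99714/24749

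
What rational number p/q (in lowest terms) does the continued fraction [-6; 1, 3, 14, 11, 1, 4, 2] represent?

-39101/7454

Work from the innermost term outward:
Start with 2.
4 + 1/(2/1) = 4 + 1/2 = 9/2
1 + 1/(9/2) = 1 + 2/9 = 11/9
11 + 1/(11/9) = 11 + 9/11 = 130/11
14 + 1/(130/11) = 14 + 11/130 = 1831/130
3 + 1/(1831/130) = 3 + 130/1831 = 5623/1831
1 + 1/(5623/1831) = 1 + 1831/5623 = 7454/5623
-6 + 1/(7454/5623) = -6 + 5623/7454 = -39101/7454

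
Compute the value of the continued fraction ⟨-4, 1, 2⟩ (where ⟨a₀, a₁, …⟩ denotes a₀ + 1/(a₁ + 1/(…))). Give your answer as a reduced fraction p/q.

-10/3

Start with 2.
1 + 1/(2/1) = 1 + 1/2 = 3/2
-4 + 1/(3/2) = -4 + 2/3 = -10/3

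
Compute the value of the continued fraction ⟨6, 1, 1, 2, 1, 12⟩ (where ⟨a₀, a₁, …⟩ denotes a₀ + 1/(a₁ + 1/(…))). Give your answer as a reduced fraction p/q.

585/89

Starting at the tail and folding back:
Start with 12.
1 + 1/(12/1) = 1 + 1/12 = 13/12
2 + 1/(13/12) = 2 + 12/13 = 38/13
1 + 1/(38/13) = 1 + 13/38 = 51/38
1 + 1/(51/38) = 1 + 38/51 = 89/51
6 + 1/(89/51) = 6 + 51/89 = 585/89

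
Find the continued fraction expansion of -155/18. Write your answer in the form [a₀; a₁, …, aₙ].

⌊-155/18⌋ = -9, remainder 7
⌊18/7⌋ = 2, remainder 4
⌊7/4⌋ = 1, remainder 3
⌊4/3⌋ = 1, remainder 1
⌊3/1⌋ = 3, remainder 0

[-9; 2, 1, 1, 3]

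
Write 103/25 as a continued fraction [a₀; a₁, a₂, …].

[4; 8, 3]

Repeatedly divide and take the remainder:
103 = 4·25 + 3, so a_0 = 4
25 = 8·3 + 1, so a_1 = 8
3 = 3·1 + 0, so a_2 = 3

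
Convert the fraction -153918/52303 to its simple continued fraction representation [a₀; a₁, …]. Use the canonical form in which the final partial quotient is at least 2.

Repeatedly divide and take the remainder:
⌊-153918/52303⌋ = -3, remainder 2991
⌊52303/2991⌋ = 17, remainder 1456
⌊2991/1456⌋ = 2, remainder 79
⌊1456/79⌋ = 18, remainder 34
⌊79/34⌋ = 2, remainder 11
⌊34/11⌋ = 3, remainder 1
⌊11/1⌋ = 11, remainder 0

[-3; 17, 2, 18, 2, 3, 11]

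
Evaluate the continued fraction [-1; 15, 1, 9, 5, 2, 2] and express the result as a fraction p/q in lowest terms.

-4098/4373

Build up convergents one term at a time:
a_0 = -1: -1/1
a_1 = 15: -14/15
a_2 = 1: -15/16
a_3 = 9: -149/159
a_4 = 5: -760/811
a_5 = 2: -1669/1781
a_6 = 2: -4098/4373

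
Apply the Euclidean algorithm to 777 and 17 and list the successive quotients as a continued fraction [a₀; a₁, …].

[45; 1, 2, 2, 2]

777 = 45·17 + 12, so a_0 = 45
17 = 1·12 + 5, so a_1 = 1
12 = 2·5 + 2, so a_2 = 2
5 = 2·2 + 1, so a_3 = 2
2 = 2·1 + 0, so a_4 = 2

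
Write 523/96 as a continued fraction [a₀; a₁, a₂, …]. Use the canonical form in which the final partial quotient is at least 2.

[5; 2, 4, 3, 3]

⌊523/96⌋ = 5, remainder 43
⌊96/43⌋ = 2, remainder 10
⌊43/10⌋ = 4, remainder 3
⌊10/3⌋ = 3, remainder 1
⌊3/1⌋ = 3, remainder 0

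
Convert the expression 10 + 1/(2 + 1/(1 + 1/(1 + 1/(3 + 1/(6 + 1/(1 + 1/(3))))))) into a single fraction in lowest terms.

Work from the innermost term outward:
Start with 3.
1 + 1/(3/1) = 1 + 1/3 = 4/3
6 + 1/(4/3) = 6 + 3/4 = 27/4
3 + 1/(27/4) = 3 + 4/27 = 85/27
1 + 1/(85/27) = 1 + 27/85 = 112/85
1 + 1/(112/85) = 1 + 85/112 = 197/112
2 + 1/(197/112) = 2 + 112/197 = 506/197
10 + 1/(506/197) = 10 + 197/506 = 5257/506

5257/506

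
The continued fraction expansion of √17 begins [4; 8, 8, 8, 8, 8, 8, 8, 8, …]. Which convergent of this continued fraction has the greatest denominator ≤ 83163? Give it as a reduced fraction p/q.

a_0 = 4: 4/1  (≤ bound)
a_1 = 8: 33/8  (≤ bound)
a_2 = 8: 268/65  (≤ bound)
a_3 = 8: 2177/528  (≤ bound)
a_4 = 8: 17684/4289  (≤ bound)
a_5 = 8: 143649/34840  (≤ bound)
a_6 = 8: 1166876/283009  (> 83163, stop)

143649/34840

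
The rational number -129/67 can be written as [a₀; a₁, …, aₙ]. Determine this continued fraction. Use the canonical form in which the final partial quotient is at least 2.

-129 = -2·67 + 5, so a_0 = -2
67 = 13·5 + 2, so a_1 = 13
5 = 2·2 + 1, so a_2 = 2
2 = 2·1 + 0, so a_3 = 2

[-2; 13, 2, 2]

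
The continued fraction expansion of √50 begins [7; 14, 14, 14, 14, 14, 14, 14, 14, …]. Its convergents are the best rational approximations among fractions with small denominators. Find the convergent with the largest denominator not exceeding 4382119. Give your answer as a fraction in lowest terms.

3880899/548842

a_0 = 7: 7/1  (≤ bound)
a_1 = 14: 99/14  (≤ bound)
a_2 = 14: 1393/197  (≤ bound)
a_3 = 14: 19601/2772  (≤ bound)
a_4 = 14: 275807/39005  (≤ bound)
a_5 = 14: 3880899/548842  (≤ bound)
a_6 = 14: 54608393/7722793  (> 4382119, stop)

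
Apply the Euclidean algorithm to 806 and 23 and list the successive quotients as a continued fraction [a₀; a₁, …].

[35; 23]

⌊806/23⌋ = 35, remainder 1
⌊23/1⌋ = 23, remainder 0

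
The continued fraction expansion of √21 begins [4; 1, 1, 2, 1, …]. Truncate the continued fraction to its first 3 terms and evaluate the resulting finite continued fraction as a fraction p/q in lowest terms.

Use the convergent recurrence hₖ = aₖ·hₖ₋₁ + hₖ₋₂ (and likewise for the denominators kₖ):
a_0 = 4: 4/1
a_1 = 1: 5/1
a_2 = 1: 9/2

9/2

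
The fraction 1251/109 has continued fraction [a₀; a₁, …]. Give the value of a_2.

1251 ÷ 109 → quotient 11, remainder 52
109 ÷ 52 → quotient 2, remainder 5
52 ÷ 5 → quotient 10, remainder 2

10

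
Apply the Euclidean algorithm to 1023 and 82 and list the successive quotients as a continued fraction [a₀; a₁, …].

Apply division with remainder until the remainder is 0:
1023 = 12·82 + 39, so a_0 = 12
82 = 2·39 + 4, so a_1 = 2
39 = 9·4 + 3, so a_2 = 9
4 = 1·3 + 1, so a_3 = 1
3 = 3·1 + 0, so a_4 = 3

[12; 2, 9, 1, 3]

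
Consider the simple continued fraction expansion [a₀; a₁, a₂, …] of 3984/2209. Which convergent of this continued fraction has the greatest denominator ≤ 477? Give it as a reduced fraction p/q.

List convergents until the denominator exceeds the bound:
a_0 = 1: 1/1  (≤ bound)
a_1 = 1: 2/1  (≤ bound)
a_2 = 4: 9/5  (≤ bound)
a_3 = 11: 101/56  (≤ bound)
a_4 = 7: 716/397  (≤ bound)
a_5 = 1: 817/453  (≤ bound)
a_6 = 4: 3984/2209  (> 477, stop)

817/453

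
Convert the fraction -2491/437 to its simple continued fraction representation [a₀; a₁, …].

[-6; 3, 2, 1, 43]

-2491 ÷ 437 → quotient -6, remainder 131
437 ÷ 131 → quotient 3, remainder 44
131 ÷ 44 → quotient 2, remainder 43
44 ÷ 43 → quotient 1, remainder 1
43 ÷ 1 → quotient 43, remainder 0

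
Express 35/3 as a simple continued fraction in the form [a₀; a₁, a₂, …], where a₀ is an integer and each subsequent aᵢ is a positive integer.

[11; 1, 2]

35 = 11·3 + 2, so a_0 = 11
3 = 1·2 + 1, so a_1 = 1
2 = 2·1 + 0, so a_2 = 2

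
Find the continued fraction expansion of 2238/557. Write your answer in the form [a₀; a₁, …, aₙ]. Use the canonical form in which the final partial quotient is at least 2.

[4; 55, 1, 2, 3]

Repeatedly divide and take the remainder:
⌊2238/557⌋ = 4, remainder 10
⌊557/10⌋ = 55, remainder 7
⌊10/7⌋ = 1, remainder 3
⌊7/3⌋ = 2, remainder 1
⌊3/1⌋ = 3, remainder 0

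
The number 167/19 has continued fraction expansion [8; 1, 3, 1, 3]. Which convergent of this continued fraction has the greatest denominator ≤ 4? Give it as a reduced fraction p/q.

35/4

a_0 = 8: 8/1  (≤ bound)
a_1 = 1: 9/1  (≤ bound)
a_2 = 3: 35/4  (≤ bound)
a_3 = 1: 44/5  (> 4, stop)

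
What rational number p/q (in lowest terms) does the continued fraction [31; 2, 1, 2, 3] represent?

847/27

Starting at the tail and folding back:
Start with 3.
2 + 1/(3/1) = 2 + 1/3 = 7/3
1 + 1/(7/3) = 1 + 3/7 = 10/7
2 + 1/(10/7) = 2 + 7/10 = 27/10
31 + 1/(27/10) = 31 + 10/27 = 847/27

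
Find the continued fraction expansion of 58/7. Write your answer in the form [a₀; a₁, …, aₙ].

[8; 3, 2]

Apply division with remainder until the remainder is 0:
58 = 8·7 + 2, so a_0 = 8
7 = 3·2 + 1, so a_1 = 3
2 = 2·1 + 0, so a_2 = 2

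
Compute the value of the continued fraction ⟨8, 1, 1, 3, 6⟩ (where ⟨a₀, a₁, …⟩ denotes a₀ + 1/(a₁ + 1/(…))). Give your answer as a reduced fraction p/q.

377/44

Start with 6.
3 + 1/(6/1) = 3 + 1/6 = 19/6
1 + 1/(19/6) = 1 + 6/19 = 25/19
1 + 1/(25/19) = 1 + 19/25 = 44/25
8 + 1/(44/25) = 8 + 25/44 = 377/44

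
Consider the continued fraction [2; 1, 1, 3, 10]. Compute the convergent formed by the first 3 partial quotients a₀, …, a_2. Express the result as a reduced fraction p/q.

Build up convergents one term at a time:
a_0 = 2: 2/1
a_1 = 1: 3/1
a_2 = 1: 5/2

5/2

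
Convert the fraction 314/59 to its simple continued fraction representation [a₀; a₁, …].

314 = 5·59 + 19, so a_0 = 5
59 = 3·19 + 2, so a_1 = 3
19 = 9·2 + 1, so a_2 = 9
2 = 2·1 + 0, so a_3 = 2

[5; 3, 9, 2]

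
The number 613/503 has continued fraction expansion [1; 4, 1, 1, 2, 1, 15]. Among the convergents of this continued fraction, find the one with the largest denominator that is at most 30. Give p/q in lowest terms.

a_0 = 1: 1/1  (≤ bound)
a_1 = 4: 5/4  (≤ bound)
a_2 = 1: 6/5  (≤ bound)
a_3 = 1: 11/9  (≤ bound)
a_4 = 2: 28/23  (≤ bound)
a_5 = 1: 39/32  (> 30, stop)

28/23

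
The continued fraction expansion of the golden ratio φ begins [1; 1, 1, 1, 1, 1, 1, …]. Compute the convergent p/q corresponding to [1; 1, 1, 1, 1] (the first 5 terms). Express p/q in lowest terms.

Start with 1.
1 + 1/(1/1) = 1 + 1/1 = 2/1
1 + 1/(2/1) = 1 + 1/2 = 3/2
1 + 1/(3/2) = 1 + 2/3 = 5/3
1 + 1/(5/3) = 1 + 3/5 = 8/5

8/5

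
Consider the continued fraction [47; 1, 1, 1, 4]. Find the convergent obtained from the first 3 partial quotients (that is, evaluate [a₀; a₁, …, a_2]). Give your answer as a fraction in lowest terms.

Start with 1.
1 + 1/(1/1) = 1 + 1/1 = 2/1
47 + 1/(2/1) = 47 + 1/2 = 95/2

95/2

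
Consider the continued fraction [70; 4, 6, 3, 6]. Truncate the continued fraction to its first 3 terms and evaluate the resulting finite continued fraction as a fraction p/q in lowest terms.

Use the convergent recurrence hₖ = aₖ·hₖ₋₁ + hₖ₋₂ (and likewise for the denominators kₖ):
a_0 = 70: 70/1
a_1 = 4: 281/4
a_2 = 6: 1756/25

1756/25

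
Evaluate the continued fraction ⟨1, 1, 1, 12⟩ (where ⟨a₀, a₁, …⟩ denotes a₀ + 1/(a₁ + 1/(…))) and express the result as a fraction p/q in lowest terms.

38/25

Compute successive convergents:
a_0 = 1: 1/1
a_1 = 1: 2/1
a_2 = 1: 3/2
a_3 = 12: 38/25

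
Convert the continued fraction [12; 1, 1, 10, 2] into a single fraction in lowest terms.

551/44

Compute successive convergents:
a_0 = 12: 12/1
a_1 = 1: 13/1
a_2 = 1: 25/2
a_3 = 10: 263/21
a_4 = 2: 551/44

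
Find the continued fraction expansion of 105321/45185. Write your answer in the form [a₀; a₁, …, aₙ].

Repeatedly divide and take the remainder:
⌊105321/45185⌋ = 2, remainder 14951
⌊45185/14951⌋ = 3, remainder 332
⌊14951/332⌋ = 45, remainder 11
⌊332/11⌋ = 30, remainder 2
⌊11/2⌋ = 5, remainder 1
⌊2/1⌋ = 2, remainder 0

[2; 3, 45, 30, 5, 2]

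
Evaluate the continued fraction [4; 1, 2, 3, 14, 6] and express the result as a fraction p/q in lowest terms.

4079/868

Start with 6.
14 + 1/(6/1) = 14 + 1/6 = 85/6
3 + 1/(85/6) = 3 + 6/85 = 261/85
2 + 1/(261/85) = 2 + 85/261 = 607/261
1 + 1/(607/261) = 1 + 261/607 = 868/607
4 + 1/(868/607) = 4 + 607/868 = 4079/868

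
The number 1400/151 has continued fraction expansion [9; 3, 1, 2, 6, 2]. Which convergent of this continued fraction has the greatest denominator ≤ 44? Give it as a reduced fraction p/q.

102/11

a_0 = 9: 9/1  (≤ bound)
a_1 = 3: 28/3  (≤ bound)
a_2 = 1: 37/4  (≤ bound)
a_3 = 2: 102/11  (≤ bound)
a_4 = 6: 649/70  (> 44, stop)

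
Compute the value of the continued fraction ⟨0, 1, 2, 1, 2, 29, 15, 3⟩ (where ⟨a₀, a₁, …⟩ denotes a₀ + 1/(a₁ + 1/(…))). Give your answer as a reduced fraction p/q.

Work from the innermost term outward:
Start with 3.
15 + 1/(3/1) = 15 + 1/3 = 46/3
29 + 1/(46/3) = 29 + 3/46 = 1337/46
2 + 1/(1337/46) = 2 + 46/1337 = 2720/1337
1 + 1/(2720/1337) = 1 + 1337/2720 = 4057/2720
2 + 1/(4057/2720) = 2 + 2720/4057 = 10834/4057
1 + 1/(10834/4057) = 1 + 4057/10834 = 14891/10834
0 + 1/(14891/10834) = 0 + 10834/14891 = 10834/14891

10834/14891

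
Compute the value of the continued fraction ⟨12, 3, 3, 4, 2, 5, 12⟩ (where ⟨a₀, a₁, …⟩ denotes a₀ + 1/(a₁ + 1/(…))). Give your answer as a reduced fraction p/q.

78389/6372

Start with 12.
5 + 1/(12/1) = 5 + 1/12 = 61/12
2 + 1/(61/12) = 2 + 12/61 = 134/61
4 + 1/(134/61) = 4 + 61/134 = 597/134
3 + 1/(597/134) = 3 + 134/597 = 1925/597
3 + 1/(1925/597) = 3 + 597/1925 = 6372/1925
12 + 1/(6372/1925) = 12 + 1925/6372 = 78389/6372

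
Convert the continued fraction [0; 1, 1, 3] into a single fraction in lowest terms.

Start with 3.
1 + 1/(3/1) = 1 + 1/3 = 4/3
1 + 1/(4/3) = 1 + 3/4 = 7/4
0 + 1/(7/4) = 0 + 4/7 = 4/7

4/7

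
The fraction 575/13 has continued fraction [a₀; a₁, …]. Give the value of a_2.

Run the Euclidean algorithm, recording each quotient:
575 = 44·13 + 3, so a_0 = 44
13 = 4·3 + 1, so a_1 = 4
3 = 3·1 + 0, so a_2 = 3

3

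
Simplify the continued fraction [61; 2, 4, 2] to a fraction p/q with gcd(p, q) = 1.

1229/20

Compute successive convergents:
a_0 = 61: 61/1
a_1 = 2: 123/2
a_2 = 4: 553/9
a_3 = 2: 1229/20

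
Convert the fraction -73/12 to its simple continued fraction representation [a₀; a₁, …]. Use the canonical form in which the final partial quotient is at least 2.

-73 ÷ 12 → quotient -7, remainder 11
12 ÷ 11 → quotient 1, remainder 1
11 ÷ 1 → quotient 11, remainder 0

[-7; 1, 11]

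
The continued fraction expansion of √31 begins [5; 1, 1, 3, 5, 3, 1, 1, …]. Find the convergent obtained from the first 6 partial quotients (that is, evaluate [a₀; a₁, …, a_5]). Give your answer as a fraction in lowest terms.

657/118

Work from the innermost term outward:
Start with 3.
5 + 1/(3/1) = 5 + 1/3 = 16/3
3 + 1/(16/3) = 3 + 3/16 = 51/16
1 + 1/(51/16) = 1 + 16/51 = 67/51
1 + 1/(67/51) = 1 + 51/67 = 118/67
5 + 1/(118/67) = 5 + 67/118 = 657/118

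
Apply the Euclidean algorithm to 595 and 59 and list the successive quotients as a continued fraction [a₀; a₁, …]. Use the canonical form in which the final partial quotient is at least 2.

[10; 11, 1, 4]

595 = 10·59 + 5, so a_0 = 10
59 = 11·5 + 4, so a_1 = 11
5 = 1·4 + 1, so a_2 = 1
4 = 4·1 + 0, so a_3 = 4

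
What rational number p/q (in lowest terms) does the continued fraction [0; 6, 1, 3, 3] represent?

Build up convergents one term at a time:
a_0 = 0: 0/1
a_1 = 6: 1/6
a_2 = 1: 1/7
a_3 = 3: 4/27
a_4 = 3: 13/88

13/88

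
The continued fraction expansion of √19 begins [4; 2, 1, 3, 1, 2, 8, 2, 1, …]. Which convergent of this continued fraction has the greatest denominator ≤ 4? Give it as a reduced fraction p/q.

13/3

a_0 = 4: 4/1  (≤ bound)
a_1 = 2: 9/2  (≤ bound)
a_2 = 1: 13/3  (≤ bound)
a_3 = 3: 48/11  (> 4, stop)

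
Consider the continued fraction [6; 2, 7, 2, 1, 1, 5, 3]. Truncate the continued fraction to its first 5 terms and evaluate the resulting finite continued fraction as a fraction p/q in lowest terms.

a_0 = 6: 6/1
a_1 = 2: 13/2
a_2 = 7: 97/15
a_3 = 2: 207/32
a_4 = 1: 304/47

304/47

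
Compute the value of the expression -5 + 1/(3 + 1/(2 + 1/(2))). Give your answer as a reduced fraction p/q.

a_0 = -5: -5/1
a_1 = 3: -14/3
a_2 = 2: -33/7
a_3 = 2: -80/17

-80/17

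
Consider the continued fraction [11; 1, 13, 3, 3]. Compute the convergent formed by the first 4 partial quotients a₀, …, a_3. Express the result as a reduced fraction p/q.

Start with 3.
13 + 1/(3/1) = 13 + 1/3 = 40/3
1 + 1/(40/3) = 1 + 3/40 = 43/40
11 + 1/(43/40) = 11 + 40/43 = 513/43

513/43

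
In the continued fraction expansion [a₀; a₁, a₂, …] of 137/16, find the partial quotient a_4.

2

Repeatedly divide and take the remainder:
⌊137/16⌋ = 8, remainder 9
⌊16/9⌋ = 1, remainder 7
⌊9/7⌋ = 1, remainder 2
⌊7/2⌋ = 3, remainder 1
⌊2/1⌋ = 2, remainder 0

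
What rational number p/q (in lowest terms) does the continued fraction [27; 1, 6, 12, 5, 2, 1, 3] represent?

141857/5092

Start with 3.
1 + 1/(3/1) = 1 + 1/3 = 4/3
2 + 1/(4/3) = 2 + 3/4 = 11/4
5 + 1/(11/4) = 5 + 4/11 = 59/11
12 + 1/(59/11) = 12 + 11/59 = 719/59
6 + 1/(719/59) = 6 + 59/719 = 4373/719
1 + 1/(4373/719) = 1 + 719/4373 = 5092/4373
27 + 1/(5092/4373) = 27 + 4373/5092 = 141857/5092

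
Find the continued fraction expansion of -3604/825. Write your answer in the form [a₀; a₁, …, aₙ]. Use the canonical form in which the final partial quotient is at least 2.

[-5; 1, 1, 1, 2, 2, 43]

⌊-3604/825⌋ = -5, remainder 521
⌊825/521⌋ = 1, remainder 304
⌊521/304⌋ = 1, remainder 217
⌊304/217⌋ = 1, remainder 87
⌊217/87⌋ = 2, remainder 43
⌊87/43⌋ = 2, remainder 1
⌊43/1⌋ = 43, remainder 0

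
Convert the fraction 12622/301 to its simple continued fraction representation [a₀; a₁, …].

⌊12622/301⌋ = 41, remainder 281
⌊301/281⌋ = 1, remainder 20
⌊281/20⌋ = 14, remainder 1
⌊20/1⌋ = 20, remainder 0

[41; 1, 14, 20]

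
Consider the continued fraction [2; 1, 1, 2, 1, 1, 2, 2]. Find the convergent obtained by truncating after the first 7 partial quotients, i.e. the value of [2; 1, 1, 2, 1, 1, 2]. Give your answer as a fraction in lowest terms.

80/31

Collapse the nested fraction from the inside out:
Start with 2.
1 + 1/(2/1) = 1 + 1/2 = 3/2
1 + 1/(3/2) = 1 + 2/3 = 5/3
2 + 1/(5/3) = 2 + 3/5 = 13/5
1 + 1/(13/5) = 1 + 5/13 = 18/13
1 + 1/(18/13) = 1 + 13/18 = 31/18
2 + 1/(31/18) = 2 + 18/31 = 80/31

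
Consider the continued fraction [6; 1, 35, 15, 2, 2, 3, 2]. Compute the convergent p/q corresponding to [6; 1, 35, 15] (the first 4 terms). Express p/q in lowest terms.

Use the convergent recurrence hₖ = aₖ·hₖ₋₁ + hₖ₋₂ (and likewise for the denominators kₖ):
a_0 = 6: 6/1
a_1 = 1: 7/1
a_2 = 35: 251/36
a_3 = 15: 3772/541

3772/541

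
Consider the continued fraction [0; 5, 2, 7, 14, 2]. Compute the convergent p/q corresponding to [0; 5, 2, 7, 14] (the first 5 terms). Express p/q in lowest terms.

212/1159

Start with 14.
7 + 1/(14/1) = 7 + 1/14 = 99/14
2 + 1/(99/14) = 2 + 14/99 = 212/99
5 + 1/(212/99) = 5 + 99/212 = 1159/212
0 + 1/(1159/212) = 0 + 212/1159 = 212/1159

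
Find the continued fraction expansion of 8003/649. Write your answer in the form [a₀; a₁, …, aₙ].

[12; 3, 53, 1, 3]

⌊8003/649⌋ = 12, remainder 215
⌊649/215⌋ = 3, remainder 4
⌊215/4⌋ = 53, remainder 3
⌊4/3⌋ = 1, remainder 1
⌊3/1⌋ = 3, remainder 0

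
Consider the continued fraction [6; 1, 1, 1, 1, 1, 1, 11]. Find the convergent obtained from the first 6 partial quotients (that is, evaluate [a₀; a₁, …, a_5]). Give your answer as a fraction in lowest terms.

53/8

Compute successive convergents:
a_0 = 6: 6/1
a_1 = 1: 7/1
a_2 = 1: 13/2
a_3 = 1: 20/3
a_4 = 1: 33/5
a_5 = 1: 53/8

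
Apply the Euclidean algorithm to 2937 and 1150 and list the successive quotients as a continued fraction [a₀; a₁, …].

2937 = 2·1150 + 637, so a_0 = 2
1150 = 1·637 + 513, so a_1 = 1
637 = 1·513 + 124, so a_2 = 1
513 = 4·124 + 17, so a_3 = 4
124 = 7·17 + 5, so a_4 = 7
17 = 3·5 + 2, so a_5 = 3
5 = 2·2 + 1, so a_6 = 2
2 = 2·1 + 0, so a_7 = 2

[2; 1, 1, 4, 7, 3, 2, 2]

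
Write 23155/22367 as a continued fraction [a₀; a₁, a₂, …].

⌊23155/22367⌋ = 1, remainder 788
⌊22367/788⌋ = 28, remainder 303
⌊788/303⌋ = 2, remainder 182
⌊303/182⌋ = 1, remainder 121
⌊182/121⌋ = 1, remainder 61
⌊121/61⌋ = 1, remainder 60
⌊61/60⌋ = 1, remainder 1
⌊60/1⌋ = 60, remainder 0

[1; 28, 2, 1, 1, 1, 1, 60]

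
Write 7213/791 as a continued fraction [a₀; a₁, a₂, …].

[9; 8, 2, 2, 2, 3, 2]

Apply division with remainder until the remainder is 0:
7213 = 9·791 + 94, so a_0 = 9
791 = 8·94 + 39, so a_1 = 8
94 = 2·39 + 16, so a_2 = 2
39 = 2·16 + 7, so a_3 = 2
16 = 2·7 + 2, so a_4 = 2
7 = 3·2 + 1, so a_5 = 3
2 = 2·1 + 0, so a_6 = 2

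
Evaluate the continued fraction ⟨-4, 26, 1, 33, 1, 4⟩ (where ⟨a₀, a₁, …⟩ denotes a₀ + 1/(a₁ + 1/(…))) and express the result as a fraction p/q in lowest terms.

-18598/4693

a_0 = -4: -4/1
a_1 = 26: -103/26
a_2 = 1: -107/27
a_3 = 33: -3634/917
a_4 = 1: -3741/944
a_5 = 4: -18598/4693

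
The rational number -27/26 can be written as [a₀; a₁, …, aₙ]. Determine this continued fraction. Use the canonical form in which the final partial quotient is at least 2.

⌊-27/26⌋ = -2, remainder 25
⌊26/25⌋ = 1, remainder 1
⌊25/1⌋ = 25, remainder 0

[-2; 1, 25]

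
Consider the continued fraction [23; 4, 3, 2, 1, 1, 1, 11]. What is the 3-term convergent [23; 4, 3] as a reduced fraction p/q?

Work from the innermost term outward:
Start with 3.
4 + 1/(3/1) = 4 + 1/3 = 13/3
23 + 1/(13/3) = 23 + 3/13 = 302/13

302/13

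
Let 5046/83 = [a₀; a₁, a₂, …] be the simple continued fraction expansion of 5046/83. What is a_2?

3

5046 = 60·83 + 66, so a_0 = 60
83 = 1·66 + 17, so a_1 = 1
66 = 3·17 + 15, so a_2 = 3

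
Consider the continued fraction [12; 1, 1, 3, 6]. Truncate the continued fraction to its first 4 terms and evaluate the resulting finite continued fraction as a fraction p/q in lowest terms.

Build up convergents one term at a time:
a_0 = 12: 12/1
a_1 = 1: 13/1
a_2 = 1: 25/2
a_3 = 3: 88/7

88/7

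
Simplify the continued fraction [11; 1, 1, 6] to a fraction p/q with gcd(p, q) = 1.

150/13

Starting at the tail and folding back:
Start with 6.
1 + 1/(6/1) = 1 + 1/6 = 7/6
1 + 1/(7/6) = 1 + 6/7 = 13/7
11 + 1/(13/7) = 11 + 7/13 = 150/13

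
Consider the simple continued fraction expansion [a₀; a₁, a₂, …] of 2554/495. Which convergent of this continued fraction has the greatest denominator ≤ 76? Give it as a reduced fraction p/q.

List convergents until the denominator exceeds the bound:
a_0 = 5: 5/1  (≤ bound)
a_1 = 6: 31/6  (≤ bound)
a_2 = 3: 98/19  (≤ bound)
a_3 = 1: 129/25  (≤ bound)
a_4 = 3: 485/94  (> 76, stop)

129/25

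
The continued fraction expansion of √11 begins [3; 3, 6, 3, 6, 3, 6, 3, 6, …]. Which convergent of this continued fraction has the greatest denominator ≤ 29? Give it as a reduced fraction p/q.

a_0 = 3: 3/1  (≤ bound)
a_1 = 3: 10/3  (≤ bound)
a_2 = 6: 63/19  (≤ bound)
a_3 = 3: 199/60  (> 29, stop)

63/19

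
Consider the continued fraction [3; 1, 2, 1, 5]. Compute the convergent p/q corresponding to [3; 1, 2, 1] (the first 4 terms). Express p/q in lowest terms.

a_0 = 3: 3/1
a_1 = 1: 4/1
a_2 = 2: 11/3
a_3 = 1: 15/4

15/4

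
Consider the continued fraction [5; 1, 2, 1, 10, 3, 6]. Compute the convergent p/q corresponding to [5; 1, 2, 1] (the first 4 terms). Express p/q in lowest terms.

23/4

a_0 = 5: 5/1
a_1 = 1: 6/1
a_2 = 2: 17/3
a_3 = 1: 23/4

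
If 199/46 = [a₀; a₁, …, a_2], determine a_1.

Run the Euclidean algorithm, recording each quotient:
⌊199/46⌋ = 4, remainder 15
⌊46/15⌋ = 3, remainder 1

3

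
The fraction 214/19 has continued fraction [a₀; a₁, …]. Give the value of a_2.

1

Repeatedly divide and take the remainder:
214 = 11·19 + 5, so a_0 = 11
19 = 3·5 + 4, so a_1 = 3
5 = 1·4 + 1, so a_2 = 1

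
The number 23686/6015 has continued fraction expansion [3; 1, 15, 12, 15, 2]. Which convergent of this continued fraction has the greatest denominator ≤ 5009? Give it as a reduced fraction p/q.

11463/2911

List convergents until the denominator exceeds the bound:
a_0 = 3: 3/1  (≤ bound)
a_1 = 1: 4/1  (≤ bound)
a_2 = 15: 63/16  (≤ bound)
a_3 = 12: 760/193  (≤ bound)
a_4 = 15: 11463/2911  (≤ bound)
a_5 = 2: 23686/6015  (> 5009, stop)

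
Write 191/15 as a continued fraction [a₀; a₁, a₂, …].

[12; 1, 2, 1, 3]

Repeatedly divide and take the remainder:
191 ÷ 15 → quotient 12, remainder 11
15 ÷ 11 → quotient 1, remainder 4
11 ÷ 4 → quotient 2, remainder 3
4 ÷ 3 → quotient 1, remainder 1
3 ÷ 1 → quotient 3, remainder 0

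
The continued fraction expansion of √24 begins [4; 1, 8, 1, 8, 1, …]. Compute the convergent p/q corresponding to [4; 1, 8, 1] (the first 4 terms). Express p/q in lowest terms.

Use the convergent recurrence hₖ = aₖ·hₖ₋₁ + hₖ₋₂ (and likewise for the denominators kₖ):
a_0 = 4: 4/1
a_1 = 1: 5/1
a_2 = 8: 44/9
a_3 = 1: 49/10

49/10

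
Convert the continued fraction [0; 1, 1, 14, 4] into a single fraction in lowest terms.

61/118

a_0 = 0: 0/1
a_1 = 1: 1/1
a_2 = 1: 1/2
a_3 = 14: 15/29
a_4 = 4: 61/118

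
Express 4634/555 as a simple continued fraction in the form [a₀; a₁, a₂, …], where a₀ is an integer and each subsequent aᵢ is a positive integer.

[8; 2, 1, 6, 5, 2, 2]

Run the Euclidean algorithm, recording each quotient:
4634 ÷ 555 → quotient 8, remainder 194
555 ÷ 194 → quotient 2, remainder 167
194 ÷ 167 → quotient 1, remainder 27
167 ÷ 27 → quotient 6, remainder 5
27 ÷ 5 → quotient 5, remainder 2
5 ÷ 2 → quotient 2, remainder 1
2 ÷ 1 → quotient 2, remainder 0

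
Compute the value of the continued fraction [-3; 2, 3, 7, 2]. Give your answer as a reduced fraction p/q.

Work from the innermost term outward:
Start with 2.
7 + 1/(2/1) = 7 + 1/2 = 15/2
3 + 1/(15/2) = 3 + 2/15 = 47/15
2 + 1/(47/15) = 2 + 15/47 = 109/47
-3 + 1/(109/47) = -3 + 47/109 = -280/109

-280/109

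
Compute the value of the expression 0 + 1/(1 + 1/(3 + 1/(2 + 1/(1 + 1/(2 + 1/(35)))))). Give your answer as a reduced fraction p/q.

955/1238

Collapse the nested fraction from the inside out:
Start with 35.
2 + 1/(35/1) = 2 + 1/35 = 71/35
1 + 1/(71/35) = 1 + 35/71 = 106/71
2 + 1/(106/71) = 2 + 71/106 = 283/106
3 + 1/(283/106) = 3 + 106/283 = 955/283
1 + 1/(955/283) = 1 + 283/955 = 1238/955
0 + 1/(1238/955) = 0 + 955/1238 = 955/1238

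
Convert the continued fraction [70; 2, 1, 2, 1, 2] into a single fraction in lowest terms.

2111/30

a_0 = 70: 70/1
a_1 = 2: 141/2
a_2 = 1: 211/3
a_3 = 2: 563/8
a_4 = 1: 774/11
a_5 = 2: 2111/30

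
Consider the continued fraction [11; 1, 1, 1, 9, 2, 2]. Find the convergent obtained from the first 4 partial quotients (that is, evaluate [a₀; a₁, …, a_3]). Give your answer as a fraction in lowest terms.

35/3

Compute successive convergents:
a_0 = 11: 11/1
a_1 = 1: 12/1
a_2 = 1: 23/2
a_3 = 1: 35/3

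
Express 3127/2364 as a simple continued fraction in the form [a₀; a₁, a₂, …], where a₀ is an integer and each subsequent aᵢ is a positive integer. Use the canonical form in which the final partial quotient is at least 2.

Apply division with remainder until the remainder is 0:
3127 ÷ 2364 → quotient 1, remainder 763
2364 ÷ 763 → quotient 3, remainder 75
763 ÷ 75 → quotient 10, remainder 13
75 ÷ 13 → quotient 5, remainder 10
13 ÷ 10 → quotient 1, remainder 3
10 ÷ 3 → quotient 3, remainder 1
3 ÷ 1 → quotient 3, remainder 0

[1; 3, 10, 5, 1, 3, 3]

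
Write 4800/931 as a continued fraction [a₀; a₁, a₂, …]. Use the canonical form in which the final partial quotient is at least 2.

[5; 6, 2, 2, 1, 1, 1, 7]

4800 ÷ 931 → quotient 5, remainder 145
931 ÷ 145 → quotient 6, remainder 61
145 ÷ 61 → quotient 2, remainder 23
61 ÷ 23 → quotient 2, remainder 15
23 ÷ 15 → quotient 1, remainder 8
15 ÷ 8 → quotient 1, remainder 7
8 ÷ 7 → quotient 1, remainder 1
7 ÷ 1 → quotient 7, remainder 0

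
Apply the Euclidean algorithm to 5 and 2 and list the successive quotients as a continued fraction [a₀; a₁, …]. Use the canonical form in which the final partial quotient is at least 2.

[2; 2]

5 = 2·2 + 1, so a_0 = 2
2 = 2·1 + 0, so a_1 = 2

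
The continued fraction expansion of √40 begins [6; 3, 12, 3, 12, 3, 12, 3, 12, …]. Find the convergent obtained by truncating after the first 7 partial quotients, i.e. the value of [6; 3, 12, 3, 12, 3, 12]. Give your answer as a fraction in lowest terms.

337434/53353

Build up convergents one term at a time:
a_0 = 6: 6/1
a_1 = 3: 19/3
a_2 = 12: 234/37
a_3 = 3: 721/114
a_4 = 12: 8886/1405
a_5 = 3: 27379/4329
a_6 = 12: 337434/53353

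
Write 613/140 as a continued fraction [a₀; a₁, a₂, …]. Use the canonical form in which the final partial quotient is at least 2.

[4; 2, 1, 1, 1, 3, 1, 3]

Repeatedly divide and take the remainder:
⌊613/140⌋ = 4, remainder 53
⌊140/53⌋ = 2, remainder 34
⌊53/34⌋ = 1, remainder 19
⌊34/19⌋ = 1, remainder 15
⌊19/15⌋ = 1, remainder 4
⌊15/4⌋ = 3, remainder 3
⌊4/3⌋ = 1, remainder 1
⌊3/1⌋ = 3, remainder 0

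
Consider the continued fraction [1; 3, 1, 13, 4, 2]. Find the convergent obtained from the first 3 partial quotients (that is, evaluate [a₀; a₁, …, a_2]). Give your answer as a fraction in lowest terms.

5/4

Work from the innermost term outward:
Start with 1.
3 + 1/(1/1) = 3 + 1/1 = 4/1
1 + 1/(4/1) = 1 + 1/4 = 5/4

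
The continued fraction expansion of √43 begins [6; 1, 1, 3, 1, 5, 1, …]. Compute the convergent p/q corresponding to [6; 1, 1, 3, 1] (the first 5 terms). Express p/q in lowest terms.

59/9

Use the convergent recurrence hₖ = aₖ·hₖ₋₁ + hₖ₋₂ (and likewise for the denominators kₖ):
a_0 = 6: 6/1
a_1 = 1: 7/1
a_2 = 1: 13/2
a_3 = 3: 46/7
a_4 = 1: 59/9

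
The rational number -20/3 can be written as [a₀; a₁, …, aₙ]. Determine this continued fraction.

⌊-20/3⌋ = -7, remainder 1
⌊3/1⌋ = 3, remainder 0

[-7; 3]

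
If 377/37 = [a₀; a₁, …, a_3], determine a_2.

3

377 = 10·37 + 7, so a_0 = 10
37 = 5·7 + 2, so a_1 = 5
7 = 3·2 + 1, so a_2 = 3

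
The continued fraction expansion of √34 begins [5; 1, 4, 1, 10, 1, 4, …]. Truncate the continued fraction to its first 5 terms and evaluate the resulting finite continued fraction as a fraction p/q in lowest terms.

379/65

Start with 10.
1 + 1/(10/1) = 1 + 1/10 = 11/10
4 + 1/(11/10) = 4 + 10/11 = 54/11
1 + 1/(54/11) = 1 + 11/54 = 65/54
5 + 1/(65/54) = 5 + 54/65 = 379/65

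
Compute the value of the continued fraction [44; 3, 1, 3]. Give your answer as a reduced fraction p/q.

Compute successive convergents:
a_0 = 44: 44/1
a_1 = 3: 133/3
a_2 = 1: 177/4
a_3 = 3: 664/15

664/15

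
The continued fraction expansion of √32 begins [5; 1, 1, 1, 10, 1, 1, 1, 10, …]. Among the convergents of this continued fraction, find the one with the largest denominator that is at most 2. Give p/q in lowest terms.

a_0 = 5: 5/1  (≤ bound)
a_1 = 1: 6/1  (≤ bound)
a_2 = 1: 11/2  (≤ bound)
a_3 = 1: 17/3  (> 2, stop)

11/2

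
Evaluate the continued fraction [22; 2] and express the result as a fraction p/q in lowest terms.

45/2

Start with 2.
22 + 1/(2/1) = 22 + 1/2 = 45/2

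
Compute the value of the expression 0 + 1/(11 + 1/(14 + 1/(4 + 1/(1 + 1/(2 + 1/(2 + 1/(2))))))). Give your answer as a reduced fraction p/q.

1137/12587

a_0 = 0: 0/1
a_1 = 11: 1/11
a_2 = 14: 14/155
a_3 = 4: 57/631
a_4 = 1: 71/786
a_5 = 2: 199/2203
a_6 = 2: 469/5192
a_7 = 2: 1137/12587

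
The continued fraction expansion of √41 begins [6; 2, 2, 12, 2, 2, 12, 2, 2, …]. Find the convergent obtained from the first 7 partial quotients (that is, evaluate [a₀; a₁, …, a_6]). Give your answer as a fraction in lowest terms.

25414/3969

Start with 12.
2 + 1/(12/1) = 2 + 1/12 = 25/12
2 + 1/(25/12) = 2 + 12/25 = 62/25
12 + 1/(62/25) = 12 + 25/62 = 769/62
2 + 1/(769/62) = 2 + 62/769 = 1600/769
2 + 1/(1600/769) = 2 + 769/1600 = 3969/1600
6 + 1/(3969/1600) = 6 + 1600/3969 = 25414/3969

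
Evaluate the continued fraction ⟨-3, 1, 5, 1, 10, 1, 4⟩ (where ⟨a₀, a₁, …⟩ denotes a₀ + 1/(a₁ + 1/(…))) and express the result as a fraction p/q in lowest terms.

-875/408

a_0 = -3: -3/1
a_1 = 1: -2/1
a_2 = 5: -13/6
a_3 = 1: -15/7
a_4 = 10: -163/76
a_5 = 1: -178/83
a_6 = 4: -875/408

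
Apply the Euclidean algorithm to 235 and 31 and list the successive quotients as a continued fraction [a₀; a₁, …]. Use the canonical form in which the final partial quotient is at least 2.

Run the Euclidean algorithm, recording each quotient:
235 ÷ 31 → quotient 7, remainder 18
31 ÷ 18 → quotient 1, remainder 13
18 ÷ 13 → quotient 1, remainder 5
13 ÷ 5 → quotient 2, remainder 3
5 ÷ 3 → quotient 1, remainder 2
3 ÷ 2 → quotient 1, remainder 1
2 ÷ 1 → quotient 2, remainder 0

[7; 1, 1, 2, 1, 1, 2]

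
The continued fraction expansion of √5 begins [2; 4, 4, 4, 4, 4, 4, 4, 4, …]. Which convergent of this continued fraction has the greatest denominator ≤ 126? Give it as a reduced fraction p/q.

a_0 = 2: 2/1  (≤ bound)
a_1 = 4: 9/4  (≤ bound)
a_2 = 4: 38/17  (≤ bound)
a_3 = 4: 161/72  (≤ bound)
a_4 = 4: 682/305  (> 126, stop)

161/72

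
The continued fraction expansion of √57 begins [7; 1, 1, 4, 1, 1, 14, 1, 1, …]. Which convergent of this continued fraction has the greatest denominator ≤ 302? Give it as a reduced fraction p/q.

List convergents until the denominator exceeds the bound:
a_0 = 7: 7/1  (≤ bound)
a_1 = 1: 8/1  (≤ bound)
a_2 = 1: 15/2  (≤ bound)
a_3 = 4: 68/9  (≤ bound)
a_4 = 1: 83/11  (≤ bound)
a_5 = 1: 151/20  (≤ bound)
a_6 = 14: 2197/291  (≤ bound)
a_7 = 1: 2348/311  (> 302, stop)

2197/291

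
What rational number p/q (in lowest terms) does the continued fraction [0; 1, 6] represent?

6/7

Work from the innermost term outward:
Start with 6.
1 + 1/(6/1) = 1 + 1/6 = 7/6
0 + 1/(7/6) = 0 + 6/7 = 6/7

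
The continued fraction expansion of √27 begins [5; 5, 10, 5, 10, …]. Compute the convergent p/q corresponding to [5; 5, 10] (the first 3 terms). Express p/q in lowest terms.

a_0 = 5: 5/1
a_1 = 5: 26/5
a_2 = 10: 265/51

265/51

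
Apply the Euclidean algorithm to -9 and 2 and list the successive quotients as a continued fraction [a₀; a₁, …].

[-5; 2]

⌊-9/2⌋ = -5, remainder 1
⌊2/1⌋ = 2, remainder 0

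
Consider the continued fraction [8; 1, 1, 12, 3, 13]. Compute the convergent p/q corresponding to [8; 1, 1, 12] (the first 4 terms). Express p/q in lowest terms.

Use the convergent recurrence hₖ = aₖ·hₖ₋₁ + hₖ₋₂ (and likewise for the denominators kₖ):
a_0 = 8: 8/1
a_1 = 1: 9/1
a_2 = 1: 17/2
a_3 = 12: 213/25

213/25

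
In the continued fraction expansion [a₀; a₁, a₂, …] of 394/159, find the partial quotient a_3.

Repeatedly divide and take the remainder:
⌊394/159⌋ = 2, remainder 76
⌊159/76⌋ = 2, remainder 7
⌊76/7⌋ = 10, remainder 6
⌊7/6⌋ = 1, remainder 1

1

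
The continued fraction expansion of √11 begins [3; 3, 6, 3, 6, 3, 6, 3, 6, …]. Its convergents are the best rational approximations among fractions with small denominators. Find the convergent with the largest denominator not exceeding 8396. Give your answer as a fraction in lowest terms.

a_0 = 3: 3/1  (≤ bound)
a_1 = 3: 10/3  (≤ bound)
a_2 = 6: 63/19  (≤ bound)
a_3 = 3: 199/60  (≤ bound)
a_4 = 6: 1257/379  (≤ bound)
a_5 = 3: 3970/1197  (≤ bound)
a_6 = 6: 25077/7561  (≤ bound)
a_7 = 3: 79201/23880  (> 8396, stop)

25077/7561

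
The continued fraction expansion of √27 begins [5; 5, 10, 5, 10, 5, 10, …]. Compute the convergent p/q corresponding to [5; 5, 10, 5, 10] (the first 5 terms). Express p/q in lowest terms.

13775/2651

Start with 10.
5 + 1/(10/1) = 5 + 1/10 = 51/10
10 + 1/(51/10) = 10 + 10/51 = 520/51
5 + 1/(520/51) = 5 + 51/520 = 2651/520
5 + 1/(2651/520) = 5 + 520/2651 = 13775/2651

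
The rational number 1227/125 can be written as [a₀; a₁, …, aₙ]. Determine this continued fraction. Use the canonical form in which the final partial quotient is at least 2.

Apply division with remainder until the remainder is 0:
⌊1227/125⌋ = 9, remainder 102
⌊125/102⌋ = 1, remainder 23
⌊102/23⌋ = 4, remainder 10
⌊23/10⌋ = 2, remainder 3
⌊10/3⌋ = 3, remainder 1
⌊3/1⌋ = 3, remainder 0

[9; 1, 4, 2, 3, 3]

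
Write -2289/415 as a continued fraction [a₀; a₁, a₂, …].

Apply division with remainder until the remainder is 0:
-2289 ÷ 415 → quotient -6, remainder 201
415 ÷ 201 → quotient 2, remainder 13
201 ÷ 13 → quotient 15, remainder 6
13 ÷ 6 → quotient 2, remainder 1
6 ÷ 1 → quotient 6, remainder 0

[-6; 2, 15, 2, 6]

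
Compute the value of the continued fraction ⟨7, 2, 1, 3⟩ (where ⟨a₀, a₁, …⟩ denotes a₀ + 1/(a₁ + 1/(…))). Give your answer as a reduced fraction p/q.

81/11

Start with 3.
1 + 1/(3/1) = 1 + 1/3 = 4/3
2 + 1/(4/3) = 2 + 3/4 = 11/4
7 + 1/(11/4) = 7 + 4/11 = 81/11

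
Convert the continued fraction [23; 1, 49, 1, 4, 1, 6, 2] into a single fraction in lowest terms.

107264/4473

Start with 2.
6 + 1/(2/1) = 6 + 1/2 = 13/2
1 + 1/(13/2) = 1 + 2/13 = 15/13
4 + 1/(15/13) = 4 + 13/15 = 73/15
1 + 1/(73/15) = 1 + 15/73 = 88/73
49 + 1/(88/73) = 49 + 73/88 = 4385/88
1 + 1/(4385/88) = 1 + 88/4385 = 4473/4385
23 + 1/(4473/4385) = 23 + 4385/4473 = 107264/4473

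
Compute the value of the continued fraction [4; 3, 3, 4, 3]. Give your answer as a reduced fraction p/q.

Compute successive convergents:
a_0 = 4: 4/1
a_1 = 3: 13/3
a_2 = 3: 43/10
a_3 = 4: 185/43
a_4 = 3: 598/139

598/139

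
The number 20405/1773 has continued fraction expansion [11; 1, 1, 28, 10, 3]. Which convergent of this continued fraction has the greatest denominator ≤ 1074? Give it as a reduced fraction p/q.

a_0 = 11: 11/1  (≤ bound)
a_1 = 1: 12/1  (≤ bound)
a_2 = 1: 23/2  (≤ bound)
a_3 = 28: 656/57  (≤ bound)
a_4 = 10: 6583/572  (≤ bound)
a_5 = 3: 20405/1773  (> 1074, stop)

6583/572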